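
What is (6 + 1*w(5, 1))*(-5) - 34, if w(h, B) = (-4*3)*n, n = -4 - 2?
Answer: -424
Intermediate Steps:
n = -6
w(h, B) = 72 (w(h, B) = -4*3*(-6) = -12*(-6) = 72)
(6 + 1*w(5, 1))*(-5) - 34 = (6 + 1*72)*(-5) - 34 = (6 + 72)*(-5) - 34 = 78*(-5) - 34 = -390 - 34 = -424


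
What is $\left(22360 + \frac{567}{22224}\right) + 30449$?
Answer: $\frac{391209261}{7408} \approx 52809.0$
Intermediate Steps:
$\left(22360 + \frac{567}{22224}\right) + 30449 = \left(22360 + 567 \cdot \frac{1}{22224}\right) + 30449 = \left(22360 + \frac{189}{7408}\right) + 30449 = \frac{165643069}{7408} + 30449 = \frac{391209261}{7408}$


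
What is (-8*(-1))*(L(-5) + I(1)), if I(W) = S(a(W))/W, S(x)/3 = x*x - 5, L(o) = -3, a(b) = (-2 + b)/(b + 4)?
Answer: -3576/25 ≈ -143.04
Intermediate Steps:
a(b) = (-2 + b)/(4 + b)
S(x) = -15 + 3*x² (S(x) = 3*(x*x - 5) = 3*(x² - 5) = 3*(-5 + x²) = -15 + 3*x²)
I(W) = (-15 + 3*(-2 + W)²/(4 + W)²)/W (I(W) = (-15 + 3*((-2 + W)/(4 + W))²)/W = (-15 + 3*((-2 + W)²/(4 + W)²))/W = (-15 + 3*(-2 + W)²/(4 + W)²)/W)
(-8*(-1))*(L(-5) + I(1)) = (-8*(-1))*(-3 + (-15/1 + 3*(-2 + 1)²/(1*(4 + 1)²))) = 8*(-3 + (-15*1 + 3*1*(-1)²/5²)) = 8*(-3 + (-15 + 3*1*1*(1/25))) = 8*(-3 + (-15 + 3/25)) = 8*(-3 - 372/25) = 8*(-447/25) = -3576/25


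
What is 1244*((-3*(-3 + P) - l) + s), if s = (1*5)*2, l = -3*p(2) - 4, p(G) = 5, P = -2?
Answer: 54736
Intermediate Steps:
l = -19 (l = -3*5 - 4 = -15 - 4 = -19)
s = 10 (s = 5*2 = 10)
1244*((-3*(-3 + P) - l) + s) = 1244*((-3*(-3 - 2) - 1*(-19)) + 10) = 1244*((-3*(-5) + 19) + 10) = 1244*((15 + 19) + 10) = 1244*(34 + 10) = 1244*44 = 54736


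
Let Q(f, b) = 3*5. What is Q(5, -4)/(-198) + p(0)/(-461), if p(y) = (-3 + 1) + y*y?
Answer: -2173/30426 ≈ -0.071419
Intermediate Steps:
Q(f, b) = 15
p(y) = -2 + y**2
Q(5, -4)/(-198) + p(0)/(-461) = 15/(-198) + (-2 + 0**2)/(-461) = 15*(-1/198) + (-2 + 0)*(-1/461) = -5/66 - 2*(-1/461) = -5/66 + 2/461 = -2173/30426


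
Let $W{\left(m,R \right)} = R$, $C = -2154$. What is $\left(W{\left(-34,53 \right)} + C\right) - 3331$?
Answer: $-5432$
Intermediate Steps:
$\left(W{\left(-34,53 \right)} + C\right) - 3331 = \left(53 - 2154\right) - 3331 = -2101 - 3331 = -5432$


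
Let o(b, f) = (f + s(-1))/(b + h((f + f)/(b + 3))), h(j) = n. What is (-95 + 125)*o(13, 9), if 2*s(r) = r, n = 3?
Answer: 255/16 ≈ 15.938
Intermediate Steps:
s(r) = r/2
h(j) = 3
o(b, f) = (-½ + f)/(3 + b) (o(b, f) = (f + (½)*(-1))/(b + 3) = (f - ½)/(3 + b) = (-½ + f)/(3 + b))
(-95 + 125)*o(13, 9) = (-95 + 125)*((-½ + 9)/(3 + 13)) = 30*((17/2)/16) = 30*((1/16)*(17/2)) = 30*(17/32) = 255/16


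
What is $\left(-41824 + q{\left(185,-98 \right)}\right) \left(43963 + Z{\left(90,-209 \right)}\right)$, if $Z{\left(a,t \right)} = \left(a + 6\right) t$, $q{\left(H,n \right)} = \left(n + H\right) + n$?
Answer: $-999814665$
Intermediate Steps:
$q{\left(H,n \right)} = H + 2 n$ ($q{\left(H,n \right)} = \left(H + n\right) + n = H + 2 n$)
$Z{\left(a,t \right)} = t \left(6 + a\right)$ ($Z{\left(a,t \right)} = \left(6 + a\right) t = t \left(6 + a\right)$)
$\left(-41824 + q{\left(185,-98 \right)}\right) \left(43963 + Z{\left(90,-209 \right)}\right) = \left(-41824 + \left(185 + 2 \left(-98\right)\right)\right) \left(43963 - 209 \left(6 + 90\right)\right) = \left(-41824 + \left(185 - 196\right)\right) \left(43963 - 20064\right) = \left(-41824 - 11\right) \left(43963 - 20064\right) = \left(-41835\right) 23899 = -999814665$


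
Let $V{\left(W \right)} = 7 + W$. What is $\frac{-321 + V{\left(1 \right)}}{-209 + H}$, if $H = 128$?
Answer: $\frac{313}{81} \approx 3.8642$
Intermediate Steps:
$\frac{-321 + V{\left(1 \right)}}{-209 + H} = \frac{-321 + \left(7 + 1\right)}{-209 + 128} = \frac{-321 + 8}{-81} = \left(-313\right) \left(- \frac{1}{81}\right) = \frac{313}{81}$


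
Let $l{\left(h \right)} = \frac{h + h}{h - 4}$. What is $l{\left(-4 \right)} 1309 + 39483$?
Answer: $40792$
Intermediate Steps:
$l{\left(h \right)} = \frac{2 h}{-4 + h}$
$l{\left(-4 \right)} 1309 + 39483 = 2 \left(-4\right) \frac{1}{-4 - 4} \cdot 1309 + 39483 = 2 \left(-4\right) \frac{1}{-8} \cdot 1309 + 39483 = 2 \left(-4\right) \left(- \frac{1}{8}\right) 1309 + 39483 = 1 \cdot 1309 + 39483 = 1309 + 39483 = 40792$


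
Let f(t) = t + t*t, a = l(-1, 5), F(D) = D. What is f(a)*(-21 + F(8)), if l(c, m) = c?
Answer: 0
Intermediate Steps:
a = -1
f(t) = t + t²
f(a)*(-21 + F(8)) = (-(1 - 1))*(-21 + 8) = -1*0*(-13) = 0*(-13) = 0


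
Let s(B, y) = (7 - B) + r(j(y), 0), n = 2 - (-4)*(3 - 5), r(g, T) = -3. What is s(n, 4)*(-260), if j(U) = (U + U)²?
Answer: -2600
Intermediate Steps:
j(U) = 4*U² (j(U) = (2*U)² = 4*U²)
n = -6 (n = 2 - (-4)*(-2) = 2 - 1*8 = 2 - 8 = -6)
s(B, y) = 4 - B (s(B, y) = (7 - B) - 3 = 4 - B)
s(n, 4)*(-260) = (4 - 1*(-6))*(-260) = (4 + 6)*(-260) = 10*(-260) = -2600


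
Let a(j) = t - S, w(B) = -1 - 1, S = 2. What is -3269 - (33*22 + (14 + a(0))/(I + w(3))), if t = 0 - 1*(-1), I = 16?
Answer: -55943/14 ≈ -3995.9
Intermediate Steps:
t = 1 (t = 0 + 1 = 1)
w(B) = -2
a(j) = -1 (a(j) = 1 - 1*2 = 1 - 2 = -1)
-3269 - (33*22 + (14 + a(0))/(I + w(3))) = -3269 - (33*22 + (14 - 1)/(16 - 2)) = -3269 - (726 + 13/14) = -3269 - 1*10177/14 = -3269 - 10177/14 = -55943/14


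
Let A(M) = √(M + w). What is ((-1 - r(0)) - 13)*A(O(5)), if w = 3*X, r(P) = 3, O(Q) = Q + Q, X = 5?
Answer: -85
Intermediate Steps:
O(Q) = 2*Q
w = 15 (w = 3*5 = 15)
A(M) = √(15 + M) (A(M) = √(M + 15) = √(15 + M))
((-1 - r(0)) - 13)*A(O(5)) = ((-1 - 1*3) - 13)*√(15 + 2*5) = ((-1 - 3) - 13)*√(15 + 10) = (-4 - 13)*√25 = -17*5 = -85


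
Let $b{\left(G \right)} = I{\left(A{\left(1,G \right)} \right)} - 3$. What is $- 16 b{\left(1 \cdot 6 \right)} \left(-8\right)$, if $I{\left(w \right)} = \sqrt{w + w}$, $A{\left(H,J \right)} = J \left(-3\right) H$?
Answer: $-384 + 768 i \approx -384.0 + 768.0 i$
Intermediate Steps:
$A{\left(H,J \right)} = - 3 H J$ ($A{\left(H,J \right)} = - 3 J H = - 3 H J$)
$I{\left(w \right)} = \sqrt{2} \sqrt{w}$ ($I{\left(w \right)} = \sqrt{2 w} = \sqrt{2} \sqrt{w}$)
$b{\left(G \right)} = -3 + \sqrt{6} \sqrt{- G}$ ($b{\left(G \right)} = \sqrt{2} \sqrt{\left(-3\right) 1 G} - 3 = \sqrt{2} \sqrt{- 3 G} - 3 = \sqrt{2} \sqrt{3} \sqrt{- G} - 3 = \sqrt{6} \sqrt{- G} - 3 = -3 + \sqrt{6} \sqrt{- G}$)
$- 16 b{\left(1 \cdot 6 \right)} \left(-8\right) = - 16 \left(-3 + \sqrt{6} \sqrt{- 1 \cdot 6}\right) \left(-8\right) = - 16 \left(-3 + \sqrt{6} \sqrt{\left(-1\right) 6}\right) \left(-8\right) = - 16 \left(-3 + \sqrt{6} \sqrt{-6}\right) \left(-8\right) = - 16 \left(-3 + \sqrt{6} i \sqrt{6}\right) \left(-8\right) = - 16 \left(-3 + 6 i\right) \left(-8\right) = \left(48 - 96 i\right) \left(-8\right) = -384 + 768 i$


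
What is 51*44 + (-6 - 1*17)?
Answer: 2221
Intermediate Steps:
51*44 + (-6 - 1*17) = 2244 + (-6 - 17) = 2244 - 23 = 2221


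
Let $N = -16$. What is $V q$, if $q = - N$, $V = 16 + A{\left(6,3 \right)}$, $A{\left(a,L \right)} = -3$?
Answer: $208$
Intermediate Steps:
$V = 13$ ($V = 16 - 3 = 13$)
$q = 16$ ($q = \left(-1\right) \left(-16\right) = 16$)
$V q = 13 \cdot 16 = 208$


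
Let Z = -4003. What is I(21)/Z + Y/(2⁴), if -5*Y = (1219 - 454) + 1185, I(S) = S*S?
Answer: -784113/32024 ≈ -24.485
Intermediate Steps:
I(S) = S²
Y = -390 (Y = -((1219 - 454) + 1185)/5 = -(765 + 1185)/5 = -⅕*1950 = -390)
I(21)/Z + Y/(2⁴) = 21²/(-4003) - 390/(2⁴) = 441*(-1/4003) - 390/16 = -441/4003 - 390*1/16 = -441/4003 - 195/8 = -784113/32024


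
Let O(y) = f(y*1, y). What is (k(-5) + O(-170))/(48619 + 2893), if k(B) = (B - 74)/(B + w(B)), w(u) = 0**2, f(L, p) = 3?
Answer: 1/2740 ≈ 0.00036496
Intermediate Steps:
O(y) = 3
w(u) = 0
k(B) = (-74 + B)/B (k(B) = (B - 74)/(B + 0) = (-74 + B)/B)
(k(-5) + O(-170))/(48619 + 2893) = ((-74 - 5)/(-5) + 3)/(48619 + 2893) = (-1/5*(-79) + 3)/51512 = (79/5 + 3)*(1/51512) = (94/5)*(1/51512) = 1/2740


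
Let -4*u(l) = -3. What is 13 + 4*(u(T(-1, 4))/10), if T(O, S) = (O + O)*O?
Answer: 133/10 ≈ 13.300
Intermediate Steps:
T(O, S) = 2*O² (T(O, S) = (2*O)*O = 2*O²)
u(l) = ¾ (u(l) = -¼*(-3) = ¾)
13 + 4*(u(T(-1, 4))/10) = 13 + 4*((¾)/10) = 13 + 4*((¾)*(⅒)) = 13 + 4*(3/40) = 13 + 3/10 = 133/10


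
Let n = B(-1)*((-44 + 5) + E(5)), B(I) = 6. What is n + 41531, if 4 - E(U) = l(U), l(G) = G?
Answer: 41291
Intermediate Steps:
E(U) = 4 - U
n = -240 (n = 6*((-44 + 5) + (4 - 1*5)) = 6*(-39 + (4 - 5)) = 6*(-39 - 1) = 6*(-40) = -240)
n + 41531 = -240 + 41531 = 41291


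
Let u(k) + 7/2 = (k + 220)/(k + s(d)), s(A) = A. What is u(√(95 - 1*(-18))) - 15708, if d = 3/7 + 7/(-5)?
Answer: -4312603337/274538 + 270690*√113/137269 ≈ -15688.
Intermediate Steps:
d = -34/35 (d = 3*(⅐) + 7*(-⅕) = 3/7 - 7/5 = -34/35 ≈ -0.97143)
u(k) = -7/2 + (220 + k)/(-34/35 + k) (u(k) = -7/2 + (k + 220)/(k - 34/35) = -7/2 + (220 + k)/(-34/35 + k))
u(√(95 - 1*(-18))) - 15708 = 7*(2234 - 25*√(95 - 1*(-18)))/(2*(-34 + 35*√(95 - 1*(-18)))) - 15708 = 7*(2234 - 25*√(95 + 18))/(2*(-34 + 35*√(95 + 18))) - 15708 = 7*(2234 - 25*√113)/(2*(-34 + 35*√113)) - 15708 = -15708 + 7*(2234 - 25*√113)/(2*(-34 + 35*√113))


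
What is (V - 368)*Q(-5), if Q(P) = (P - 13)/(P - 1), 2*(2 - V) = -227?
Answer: -1515/2 ≈ -757.50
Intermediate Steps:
V = 231/2 (V = 2 - 1/2*(-227) = 2 + 227/2 = 231/2 ≈ 115.50)
Q(P) = (-13 + P)/(-1 + P)
(V - 368)*Q(-5) = (231/2 - 368)*((-13 - 5)/(-1 - 5)) = -505*(-18)/(2*(-6)) = -(-505)*(-18)/12 = -505/2*3 = -1515/2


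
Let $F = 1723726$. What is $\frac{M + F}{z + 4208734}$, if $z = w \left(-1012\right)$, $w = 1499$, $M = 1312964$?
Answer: $\frac{1518345}{1345873} \approx 1.1281$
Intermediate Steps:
$z = -1516988$ ($z = 1499 \left(-1012\right) = -1516988$)
$\frac{M + F}{z + 4208734} = \frac{1312964 + 1723726}{-1516988 + 4208734} = \frac{3036690}{2691746} = 3036690 \cdot \frac{1}{2691746} = \frac{1518345}{1345873}$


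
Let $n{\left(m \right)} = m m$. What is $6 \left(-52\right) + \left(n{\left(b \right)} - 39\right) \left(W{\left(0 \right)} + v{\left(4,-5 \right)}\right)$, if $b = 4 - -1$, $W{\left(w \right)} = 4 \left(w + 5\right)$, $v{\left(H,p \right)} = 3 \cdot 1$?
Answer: $-634$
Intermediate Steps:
$v{\left(H,p \right)} = 3$
$W{\left(w \right)} = 20 + 4 w$ ($W{\left(w \right)} = 4 \left(5 + w\right) = 20 + 4 w$)
$b = 5$ ($b = 4 + 1 = 5$)
$n{\left(m \right)} = m^{2}$
$6 \left(-52\right) + \left(n{\left(b \right)} - 39\right) \left(W{\left(0 \right)} + v{\left(4,-5 \right)}\right) = 6 \left(-52\right) + \left(5^{2} - 39\right) \left(\left(20 + 4 \cdot 0\right) + 3\right) = -312 + \left(25 - 39\right) \left(\left(20 + 0\right) + 3\right) = -312 - 14 \left(20 + 3\right) = -312 - 322 = -634$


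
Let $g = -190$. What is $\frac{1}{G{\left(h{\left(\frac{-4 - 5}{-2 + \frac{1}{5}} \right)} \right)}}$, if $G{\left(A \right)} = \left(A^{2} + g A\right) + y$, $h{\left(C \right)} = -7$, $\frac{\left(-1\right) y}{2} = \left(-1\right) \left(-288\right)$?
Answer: $\frac{1}{803} \approx 0.0012453$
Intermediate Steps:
$y = -576$ ($y = - 2 \left(\left(-1\right) \left(-288\right)\right) = \left(-2\right) 288 = -576$)
$G{\left(A \right)} = -576 + A^{2} - 190 A$ ($G{\left(A \right)} = \left(A^{2} - 190 A\right) - 576 = -576 + A^{2} - 190 A$)
$\frac{1}{G{\left(h{\left(\frac{-4 - 5}{-2 + \frac{1}{5}} \right)} \right)}} = \frac{1}{-576 + \left(-7\right)^{2} - -1330} = \frac{1}{-576 + 49 + 1330} = \frac{1}{803}$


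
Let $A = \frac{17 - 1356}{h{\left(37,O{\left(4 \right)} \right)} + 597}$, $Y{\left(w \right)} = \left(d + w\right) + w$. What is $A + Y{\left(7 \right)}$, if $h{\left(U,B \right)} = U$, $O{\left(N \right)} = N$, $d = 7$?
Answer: $\frac{11975}{634} \approx 18.888$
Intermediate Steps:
$Y{\left(w \right)} = 7 + 2 w$ ($Y{\left(w \right)} = \left(7 + w\right) + w = 7 + 2 w$)
$A = - \frac{1339}{634}$ ($A = \frac{17 - 1356}{37 + 597} = - \frac{1339}{634} \approx -2.112$)
$A + Y{\left(7 \right)} = - \frac{1339}{634} + \left(7 + 2 \cdot 7\right) = - \frac{1339}{634} + \left(7 + 14\right) = - \frac{1339}{634} + 21 = \frac{11975}{634}$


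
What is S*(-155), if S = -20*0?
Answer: 0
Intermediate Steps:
S = 0
S*(-155) = 0*(-155) = 0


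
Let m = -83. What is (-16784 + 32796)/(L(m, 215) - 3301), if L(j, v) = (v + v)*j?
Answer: -16012/38991 ≈ -0.41066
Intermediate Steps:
L(j, v) = 2*j*v (L(j, v) = (2*v)*j = 2*j*v)
(-16784 + 32796)/(L(m, 215) - 3301) = (-16784 + 32796)/(2*(-83)*215 - 3301) = 16012/(-35690 - 3301) = 16012/(-38991) = 16012*(-1/38991) = -16012/38991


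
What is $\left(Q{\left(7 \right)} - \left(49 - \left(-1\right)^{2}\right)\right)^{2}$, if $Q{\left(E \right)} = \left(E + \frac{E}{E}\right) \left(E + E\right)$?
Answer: $4096$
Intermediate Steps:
$Q{\left(E \right)} = 2 E \left(1 + E\right)$ ($Q{\left(E \right)} = \left(E + 1\right) 2 E = \left(1 + E\right) 2 E = 2 E \left(1 + E\right)$)
$\left(Q{\left(7 \right)} - \left(49 - \left(-1\right)^{2}\right)\right)^{2} = \left(2 \cdot 7 \left(1 + 7\right) - \left(49 - \left(-1\right)^{2}\right)\right)^{2} = \left(2 \cdot 7 \cdot 8 + \left(1 - 49\right)\right)^{2} = \left(112 - 48\right)^{2} = 64^{2} = 4096$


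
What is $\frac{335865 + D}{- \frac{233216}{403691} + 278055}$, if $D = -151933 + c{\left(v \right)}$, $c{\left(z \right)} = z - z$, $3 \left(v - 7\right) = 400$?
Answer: $\frac{74251693012}{112248067789} \approx 0.6615$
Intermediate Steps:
$v = \frac{421}{3}$ ($v = 7 + \frac{1}{3} \cdot 400 = 7 + \frac{400}{3} = \frac{421}{3} \approx 140.33$)
$c{\left(z \right)} = 0$
$D = -151933$ ($D = -151933 + 0 = -151933$)
$\frac{335865 + D}{- \frac{233216}{403691} + 278055} = \frac{335865 - 151933}{- \frac{233216}{403691} + 278055} = \frac{183932}{\left(-233216\right) \frac{1}{403691} + 278055} = \frac{183932}{- \frac{233216}{403691} + 278055} = \frac{183932}{\frac{112248067789}{403691}} = 183932 \cdot \frac{403691}{112248067789} = \frac{74251693012}{112248067789}$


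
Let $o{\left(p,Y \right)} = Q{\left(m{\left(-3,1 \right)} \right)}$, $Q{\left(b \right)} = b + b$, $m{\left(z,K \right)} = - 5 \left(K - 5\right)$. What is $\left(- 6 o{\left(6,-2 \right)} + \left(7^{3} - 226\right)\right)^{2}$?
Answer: $15129$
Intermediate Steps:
$m{\left(z,K \right)} = 25 - 5 K$ ($m{\left(z,K \right)} = - 5 \left(-5 + K\right) = 25 - 5 K$)
$Q{\left(b \right)} = 2 b$
$o{\left(p,Y \right)} = 40$ ($o{\left(p,Y \right)} = 2 \left(25 - 5\right) = 2 \cdot 20 = 40$)
$\left(- 6 o{\left(6,-2 \right)} + \left(7^{3} - 226\right)\right)^{2} = \left(\left(-6\right) 40 + \left(7^{3} - 226\right)\right)^{2} = \left(-240 + \left(343 - 226\right)\right)^{2} = \left(-240 + 117\right)^{2} = \left(-123\right)^{2} = 15129$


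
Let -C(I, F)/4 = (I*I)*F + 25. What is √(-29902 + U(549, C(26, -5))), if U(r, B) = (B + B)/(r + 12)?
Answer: I*√77650662/51 ≈ 172.78*I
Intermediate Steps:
C(I, F) = -100 - 4*F*I² (C(I, F) = -4*((I*I)*F + 25) = -4*(I²*F + 25) = -4*(F*I² + 25) = -4*(25 + F*I²) = -100 - 4*F*I²)
U(r, B) = 2*B/(12 + r) (U(r, B) = (2*B)/(12 + r) = 2*B/(12 + r))
√(-29902 + U(549, C(26, -5))) = √(-29902 + 2*(-100 - 4*(-5)*26²)/(12 + 549)) = √(-29902 + 2*(-100 - 4*(-5)*676)/561) = √(-29902 + 2*(-100 + 13520)*(1/561)) = √(-29902 + 2*13420*(1/561)) = √(-29902 + 2440/51) = √(-1522562/51) = I*√77650662/51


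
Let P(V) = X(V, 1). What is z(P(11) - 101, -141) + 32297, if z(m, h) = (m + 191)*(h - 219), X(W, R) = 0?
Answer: -103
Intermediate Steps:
P(V) = 0
z(m, h) = (-219 + h)*(191 + m) (z(m, h) = (191 + m)*(-219 + h) = (-219 + h)*(191 + m))
z(P(11) - 101, -141) + 32297 = (-41829 - 219*(0 - 101) + 191*(-141) - 141*(0 - 101)) + 32297 = (-41829 - 219*(-101) - 26931 - 141*(-101)) + 32297 = (-41829 + 22119 - 26931 + 14241) + 32297 = -32400 + 32297 = -103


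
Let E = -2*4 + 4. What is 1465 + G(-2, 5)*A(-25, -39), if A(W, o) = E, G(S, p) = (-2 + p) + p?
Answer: 1433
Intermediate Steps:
G(S, p) = -2 + 2*p
E = -4 (E = -8 + 4 = -4)
A(W, o) = -4
1465 + G(-2, 5)*A(-25, -39) = 1465 + (-2 + 2*5)*(-4) = 1465 + (-2 + 10)*(-4) = 1465 + 8*(-4) = 1465 - 32 = 1433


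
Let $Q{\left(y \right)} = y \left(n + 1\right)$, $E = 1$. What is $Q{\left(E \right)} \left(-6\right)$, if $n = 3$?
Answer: $-24$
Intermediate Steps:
$Q{\left(y \right)} = 4 y$ ($Q{\left(y \right)} = y \left(3 + 1\right) = y 4 = 4 y$)
$Q{\left(E \right)} \left(-6\right) = 4 \cdot 1 \left(-6\right) = 4 \left(-6\right) = -24$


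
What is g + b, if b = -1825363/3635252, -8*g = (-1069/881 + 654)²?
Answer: -300588880865556211/5643081655144 ≈ -53267.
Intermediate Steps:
g = -330745761025/6209288 (g = -(-1069/881 + 654)²/8 = -(575105/881)²/8 = -⅛*330745761025/776161 = -330745761025/6209288 ≈ -53266.)
b = -1825363/3635252 (b = -1825363*1/3635252 = -1825363/3635252 ≈ -0.50213)
g + b = -330745761025/6209288 - 1825363/3635252 = -300588880865556211/5643081655144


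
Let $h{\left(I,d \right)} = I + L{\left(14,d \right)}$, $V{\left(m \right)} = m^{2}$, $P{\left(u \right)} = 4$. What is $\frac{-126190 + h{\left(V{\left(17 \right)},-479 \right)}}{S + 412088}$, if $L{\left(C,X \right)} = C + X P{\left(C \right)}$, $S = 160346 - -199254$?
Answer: $- \frac{127803}{771688} \approx -0.16561$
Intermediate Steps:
$S = 359600$ ($S = 160346 + 199254 = 359600$)
$L{\left(C,X \right)} = C + 4 X$ ($L{\left(C,X \right)} = C + X 4 = C + 4 X$)
$h{\left(I,d \right)} = 14 + I + 4 d$ ($h{\left(I,d \right)} = I + \left(14 + 4 d\right) = 14 + I + 4 d$)
$\frac{-126190 + h{\left(V{\left(17 \right)},-479 \right)}}{S + 412088} = \frac{-126190 + \left(14 + 17^{2} + 4 \left(-479\right)\right)}{359600 + 412088} = \frac{-126190 + \left(14 + 289 - 1916\right)}{771688} = \left(-126190 - 1613\right) \frac{1}{771688} = \left(-127803\right) \frac{1}{771688} = - \frac{127803}{771688}$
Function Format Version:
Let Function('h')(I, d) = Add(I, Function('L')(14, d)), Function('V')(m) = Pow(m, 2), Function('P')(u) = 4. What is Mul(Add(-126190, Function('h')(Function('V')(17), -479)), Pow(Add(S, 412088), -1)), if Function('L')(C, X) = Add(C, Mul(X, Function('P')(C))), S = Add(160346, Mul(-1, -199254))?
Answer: Rational(-127803, 771688) ≈ -0.16561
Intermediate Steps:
S = 359600 (S = Add(160346, 199254) = 359600)
Function('L')(C, X) = Add(C, Mul(4, X)) (Function('L')(C, X) = Add(C, Mul(X, 4)) = Add(C, Mul(4, X)))
Function('h')(I, d) = Add(14, I, Mul(4, d)) (Function('h')(I, d) = Add(I, Add(14, Mul(4, d))) = Add(14, I, Mul(4, d)))
Mul(Add(-126190, Function('h')(Function('V')(17), -479)), Pow(Add(S, 412088), -1)) = Mul(Add(-126190, Add(14, Pow(17, 2), Mul(4, -479))), Pow(Add(359600, 412088), -1)) = Mul(Add(-126190, Add(14, 289, -1916)), Pow(771688, -1)) = Mul(Add(-126190, -1613), Rational(1, 771688)) = Mul(-127803, Rational(1, 771688)) = Rational(-127803, 771688)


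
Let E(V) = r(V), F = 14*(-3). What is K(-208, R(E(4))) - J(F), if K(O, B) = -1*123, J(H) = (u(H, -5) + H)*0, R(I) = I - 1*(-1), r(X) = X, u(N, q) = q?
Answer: -123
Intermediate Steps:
F = -42
E(V) = V
R(I) = 1 + I (R(I) = I + 1 = 1 + I)
J(H) = 0 (J(H) = (-5 + H)*0 = 0)
K(O, B) = -123
K(-208, R(E(4))) - J(F) = -123 - 1*0 = -123 + 0 = -123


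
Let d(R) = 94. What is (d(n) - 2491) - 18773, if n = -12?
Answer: -21170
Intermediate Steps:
(d(n) - 2491) - 18773 = (94 - 2491) - 18773 = -2397 - 18773 = -21170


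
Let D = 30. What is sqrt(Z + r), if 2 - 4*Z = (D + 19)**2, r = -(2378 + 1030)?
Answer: I*sqrt(16031)/2 ≈ 63.307*I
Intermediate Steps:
r = -3408 (r = -1*3408 = -3408)
Z = -2399/4 (Z = 1/2 - (30 + 19)**2/4 = 1/2 - 1/4*49**2 = 1/2 - 1/4*2401 = 1/2 - 2401/4 = -2399/4 ≈ -599.75)
sqrt(Z + r) = sqrt(-2399/4 - 3408) = sqrt(-16031/4) = I*sqrt(16031)/2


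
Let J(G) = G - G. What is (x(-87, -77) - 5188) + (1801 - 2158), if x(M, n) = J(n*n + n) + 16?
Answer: -5529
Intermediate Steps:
J(G) = 0
x(M, n) = 16 (x(M, n) = 0 + 16 = 16)
(x(-87, -77) - 5188) + (1801 - 2158) = (16 - 5188) + (1801 - 2158) = -5172 - 357 = -5529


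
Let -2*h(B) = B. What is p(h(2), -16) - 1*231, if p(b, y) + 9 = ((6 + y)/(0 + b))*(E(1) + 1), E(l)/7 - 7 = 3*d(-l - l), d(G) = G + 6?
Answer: 1100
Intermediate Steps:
h(B) = -B/2
d(G) = 6 + G
E(l) = 175 - 42*l (E(l) = 49 + 7*(3*(6 + (-l - l))) = 49 + 7*(3*(6 - 2*l)) = 49 + 7*(18 - 6*l) = 49 + (126 - 42*l) = 175 - 42*l)
p(b, y) = -9 + 134*(6 + y)/b (p(b, y) = -9 + ((6 + y)/(0 + b))*((175 - 42*1) + 1) = -9 + ((6 + y)/b)*((175 - 42) + 1) = -9 + ((6 + y)/b)*(133 + 1) = -9 + ((6 + y)/b)*134 = -9 + 134*(6 + y)/b)
p(h(2), -16) - 1*231 = (804 - (-9)*2/2 + 134*(-16))/((-½*2)) - 1*231 = (804 - 9*(-1) - 2144)/(-1) - 231 = -(804 + 9 - 2144) - 231 = -1*(-1331) - 231 = 1331 - 231 = 1100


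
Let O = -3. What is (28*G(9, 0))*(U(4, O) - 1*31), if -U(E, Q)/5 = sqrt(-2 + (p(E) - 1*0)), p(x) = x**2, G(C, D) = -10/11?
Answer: 8680/11 + 1400*sqrt(14)/11 ≈ 1265.3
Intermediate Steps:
G(C, D) = -10/11 (G(C, D) = -10*1/11 = -10/11)
U(E, Q) = -5*sqrt(-2 + E**2) (U(E, Q) = -5*sqrt(-2 + (E**2 - 1*0)) = -5*sqrt(-2 + (E**2 + 0)) = -5*sqrt(-2 + E**2))
(28*G(9, 0))*(U(4, O) - 1*31) = (28*(-10/11))*(-5*sqrt(-2 + 4**2) - 1*31) = -280*(-5*sqrt(-2 + 16) - 31)/11 = -280*(-5*sqrt(14) - 31)/11 = -280*(-31 - 5*sqrt(14))/11 = 8680/11 + 1400*sqrt(14)/11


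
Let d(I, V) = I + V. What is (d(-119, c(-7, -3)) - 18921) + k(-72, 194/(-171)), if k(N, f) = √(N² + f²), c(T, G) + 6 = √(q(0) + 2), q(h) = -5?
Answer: -19046 + 2*√37905745/171 + I*√3 ≈ -18974.0 + 1.732*I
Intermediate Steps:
c(T, G) = -6 + I*√3 (c(T, G) = -6 + √(-5 + 2) = -6 + √(-3) = -6 + I*√3)
(d(-119, c(-7, -3)) - 18921) + k(-72, 194/(-171)) = ((-119 + (-6 + I*√3)) - 18921) + √((-72)² + (194/(-171))²) = ((-125 + I*√3) - 18921) + √(5184 + (194*(-1/171))²) = (-19046 + I*√3) + √(5184 + (-194/171)²) = (-19046 + I*√3) + √(5184 + 37636/29241) = (-19046 + I*√3) + √(151622980/29241) = (-19046 + I*√3) + 2*√37905745/171 = -19046 + 2*√37905745/171 + I*√3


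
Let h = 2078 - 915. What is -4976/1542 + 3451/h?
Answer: -232823/896673 ≈ -0.25965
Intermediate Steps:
h = 1163
-4976/1542 + 3451/h = -4976/1542 + 3451/1163 = -4976*1/1542 + 3451*(1/1163) = -2488/771 + 3451/1163 = -232823/896673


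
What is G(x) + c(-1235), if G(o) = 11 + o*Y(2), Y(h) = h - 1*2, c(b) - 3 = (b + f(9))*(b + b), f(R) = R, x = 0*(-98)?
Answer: 3028234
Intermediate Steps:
x = 0
c(b) = 3 + 2*b*(9 + b) (c(b) = 3 + (b + 9)*(b + b) = 3 + (9 + b)*(2*b) = 3 + 2*b*(9 + b))
Y(h) = -2 + h (Y(h) = h - 2 = -2 + h)
G(o) = 11 (G(o) = 11 + o*(-2 + 2) = 11 + o*0 = 11 + 0 = 11)
G(x) + c(-1235) = 11 + (3 + 2*(-1235)**2 + 18*(-1235)) = 11 + (3 + 2*1525225 - 22230) = 11 + (3 + 3050450 - 22230) = 11 + 3028223 = 3028234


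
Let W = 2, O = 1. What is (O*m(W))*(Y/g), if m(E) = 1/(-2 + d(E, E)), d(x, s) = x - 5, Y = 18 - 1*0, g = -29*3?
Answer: 6/145 ≈ 0.041379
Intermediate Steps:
g = -87
Y = 18 (Y = 18 + 0 = 18)
d(x, s) = -5 + x
m(E) = 1/(-7 + E) (m(E) = 1/(-2 + (-5 + E)) = 1/(-7 + E))
(O*m(W))*(Y/g) = (1/(-7 + 2))*(18/(-87)) = (1/(-5))*(18*(-1/87)) = (1*(-⅕))*(-6/29) = -⅕*(-6/29) = 6/145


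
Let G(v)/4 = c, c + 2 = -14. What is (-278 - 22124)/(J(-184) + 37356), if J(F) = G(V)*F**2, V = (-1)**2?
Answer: 11201/1064714 ≈ 0.010520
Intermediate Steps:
c = -16 (c = -2 - 14 = -16)
V = 1
G(v) = -64 (G(v) = 4*(-16) = -64)
J(F) = -64*F**2
(-278 - 22124)/(J(-184) + 37356) = (-278 - 22124)/(-64*(-184)**2 + 37356) = -22402/(-64*33856 + 37356) = -22402/(-2166784 + 37356) = -22402/(-2129428) = -22402*(-1/2129428) = 11201/1064714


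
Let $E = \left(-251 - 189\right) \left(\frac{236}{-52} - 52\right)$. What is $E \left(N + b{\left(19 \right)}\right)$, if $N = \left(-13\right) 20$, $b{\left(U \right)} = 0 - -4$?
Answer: $- \frac{82790400}{13} \approx -6.3685 \cdot 10^{6}$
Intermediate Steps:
$b{\left(U \right)} = 4$ ($b{\left(U \right)} = 0 + 4 = 4$)
$N = -260$
$E = \frac{323400}{13}$ ($E = - 440 \left(236 \left(- \frac{1}{52}\right) - 52\right) = - 440 \left(- \frac{59}{13} - 52\right) = \left(-440\right) \left(- \frac{735}{13}\right) = \frac{323400}{13} \approx 24877.0$)
$E \left(N + b{\left(19 \right)}\right) = \frac{323400 \left(-260 + 4\right)}{13} = \frac{323400}{13} \left(-256\right) = - \frac{82790400}{13}$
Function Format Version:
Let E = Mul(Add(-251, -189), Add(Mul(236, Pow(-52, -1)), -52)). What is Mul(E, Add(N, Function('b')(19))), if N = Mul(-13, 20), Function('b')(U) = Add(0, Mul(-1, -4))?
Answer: Rational(-82790400, 13) ≈ -6.3685e+6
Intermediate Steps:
Function('b')(U) = 4 (Function('b')(U) = Add(0, 4) = 4)
N = -260
E = Rational(323400, 13) (E = Mul(-440, Add(Mul(236, Rational(-1, 52)), -52)) = Mul(-440, Add(Rational(-59, 13), -52)) = Mul(-440, Rational(-735, 13)) = Rational(323400, 13) ≈ 24877.)
Mul(E, Add(N, Function('b')(19))) = Mul(Rational(323400, 13), Add(-260, 4)) = Mul(Rational(323400, 13), -256) = Rational(-82790400, 13)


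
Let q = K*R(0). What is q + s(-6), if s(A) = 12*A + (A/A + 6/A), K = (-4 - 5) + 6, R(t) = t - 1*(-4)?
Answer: -84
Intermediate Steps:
R(t) = 4 + t (R(t) = t + 4 = 4 + t)
K = -3 (K = -9 + 6 = -3)
s(A) = 1 + 6/A + 12*A (s(A) = 12*A + (1 + 6/A) = 1 + 6/A + 12*A)
q = -12 (q = -3*(4 + 0) = -3*4 = -12)
q + s(-6) = -12 + (1 + 6/(-6) + 12*(-6)) = -12 + (1 + 6*(-⅙) - 72) = -12 + (1 - 1 - 72) = -12 - 72 = -84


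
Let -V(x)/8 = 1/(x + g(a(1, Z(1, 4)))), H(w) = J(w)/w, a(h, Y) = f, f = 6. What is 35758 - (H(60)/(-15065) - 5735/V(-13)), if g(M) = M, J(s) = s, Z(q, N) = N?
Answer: 4914338593/120520 ≈ 40776.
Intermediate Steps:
a(h, Y) = 6
H(w) = 1 (H(w) = w/w = 1)
V(x) = -8/(6 + x) (V(x) = -8/(x + 6) = -8/(6 + x))
35758 - (H(60)/(-15065) - 5735/V(-13)) = 35758 - (1/(-15065) - 5735/((-8/(6 - 13)))) = 35758 - (1*(-1/15065) - 5735/((-8/(-7)))) = 35758 - (-1/15065 - 5735/((-8*(-⅐)))) = 35758 - (-1/15065 - 5735/8/7) = 35758 - (-1/15065 - 5735*7/8) = 35758 - (-1/15065 - 40145/8) = 35758 - 1*(-604784433/120520) = 35758 + 604784433/120520 = 4914338593/120520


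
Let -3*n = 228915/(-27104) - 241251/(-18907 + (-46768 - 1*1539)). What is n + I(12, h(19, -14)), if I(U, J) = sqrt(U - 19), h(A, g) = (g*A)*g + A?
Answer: 210652993/130126304 + I*sqrt(7) ≈ 1.6188 + 2.6458*I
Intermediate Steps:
h(A, g) = A + A*g**2 (h(A, g) = (A*g)*g + A = A*g**2 + A = A + A*g**2)
n = 210652993/130126304 (n = -(228915/(-27104) - 241251/(-18907 + (-46768 - 1*1539)))/3 = -(228915*(-1/27104) - 241251/(-18907 + (-46768 - 1539)))/3 = -(-228915/27104 - 241251/(-18907 - 48307))/3 = -(-228915/27104 - 241251/(-67214))/3 = -(-228915/27104 - 241251*(-1/67214))/3 = -(-228915/27104 + 241251/67214)/3 = -1/3*(-631958979/130126304) = 210652993/130126304 ≈ 1.6188)
I(U, J) = sqrt(-19 + U)
n + I(12, h(19, -14)) = 210652993/130126304 + sqrt(-19 + 12) = 210652993/130126304 + sqrt(-7) = 210652993/130126304 + I*sqrt(7)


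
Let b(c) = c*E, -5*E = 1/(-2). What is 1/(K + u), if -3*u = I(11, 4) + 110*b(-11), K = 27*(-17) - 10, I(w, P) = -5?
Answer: -1/427 ≈ -0.0023419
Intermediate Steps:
E = ⅒ (E = -⅕/(-2) = -⅕*(-½) = ⅒ ≈ 0.10000)
b(c) = c/10 (b(c) = c*(⅒) = c/10)
K = -469 (K = -459 - 10 = -469)
u = 42 (u = -(-5 + 110*((⅒)*(-11)))/3 = -(-5 + 110*(-11/10))/3 = -(-5 - 121)/3 = -⅓*(-126) = 42)
1/(K + u) = 1/(-469 + 42) = 1/(-427) = -1/427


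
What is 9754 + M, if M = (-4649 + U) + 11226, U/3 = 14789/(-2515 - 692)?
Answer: 17443050/1069 ≈ 16317.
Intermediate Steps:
U = -14789/1069 (U = 3*(14789/(-2515 - 692)) = 3*(14789/(-3207)) = 3*(14789*(-1/3207)) = 3*(-14789/3207) = -14789/1069 ≈ -13.834)
M = 7016024/1069 (M = (-4649 - 14789/1069) + 11226 = -4984570/1069 + 11226 = 7016024/1069 ≈ 6563.2)
9754 + M = 9754 + 7016024/1069 = 17443050/1069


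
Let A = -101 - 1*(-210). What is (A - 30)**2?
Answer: 6241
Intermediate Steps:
A = 109 (A = -101 + 210 = 109)
(A - 30)**2 = (109 - 30)**2 = 79**2 = 6241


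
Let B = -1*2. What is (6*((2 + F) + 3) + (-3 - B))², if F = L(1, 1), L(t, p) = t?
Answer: 1225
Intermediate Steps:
F = 1
B = -2
(6*((2 + F) + 3) + (-3 - B))² = (6*((2 + 1) + 3) + (-3 - 1*(-2)))² = (6*(3 + 3) + (-3 + 2))² = (6*6 - 1)² = (36 - 1)² = 35² = 1225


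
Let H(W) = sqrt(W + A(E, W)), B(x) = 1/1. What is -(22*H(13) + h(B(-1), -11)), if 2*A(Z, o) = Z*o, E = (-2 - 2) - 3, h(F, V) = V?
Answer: 11 - 11*I*sqrt(130) ≈ 11.0 - 125.42*I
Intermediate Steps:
B(x) = 1
E = -7 (E = -4 - 3 = -7)
A(Z, o) = Z*o/2 (A(Z, o) = (Z*o)/2 = Z*o/2)
H(W) = sqrt(10)*sqrt(-W)/2 (H(W) = sqrt(W + (1/2)*(-7)*W) = sqrt(W - 7*W/2) = sqrt(-5*W/2) = sqrt(10)*sqrt(-W)/2)
-(22*H(13) + h(B(-1), -11)) = -(22*(sqrt(10)*sqrt(-1*13)/2) - 11) = -(22*(sqrt(10)*sqrt(-13)/2) - 11) = -(22*(sqrt(10)*(I*sqrt(13))/2) - 11) = -(22*(I*sqrt(130)/2) - 11) = -(11*I*sqrt(130) - 11) = -(-11 + 11*I*sqrt(130)) = 11 - 11*I*sqrt(130)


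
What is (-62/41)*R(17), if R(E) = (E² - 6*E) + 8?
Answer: -12090/41 ≈ -294.88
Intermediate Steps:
R(E) = 8 + E² - 6*E
(-62/41)*R(17) = (-62/41)*(8 + 17² - 6*17) = (-62*1/41)*(8 + 289 - 102) = -62/41*195 = -12090/41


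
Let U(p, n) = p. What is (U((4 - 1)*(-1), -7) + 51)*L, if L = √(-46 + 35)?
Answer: 48*I*√11 ≈ 159.2*I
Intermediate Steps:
L = I*√11 (L = √(-11) = I*√11 ≈ 3.3166*I)
(U((4 - 1)*(-1), -7) + 51)*L = ((4 - 1)*(-1) + 51)*(I*√11) = (3*(-1) + 51)*(I*√11) = (-3 + 51)*(I*√11) = 48*(I*√11) = 48*I*√11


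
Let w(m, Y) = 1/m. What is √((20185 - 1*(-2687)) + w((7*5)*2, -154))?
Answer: √112072870/70 ≈ 151.23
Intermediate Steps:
√((20185 - 1*(-2687)) + w((7*5)*2, -154)) = √((20185 - 1*(-2687)) + 1/((7*5)*2)) = √((20185 + 2687) + 1/(35*2)) = √(22872 + 1/70) = √(1601041/70) = √112072870/70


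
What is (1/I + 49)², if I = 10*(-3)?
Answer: 2157961/900 ≈ 2397.7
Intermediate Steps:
I = -30
(1/I + 49)² = (1/(-30) + 49)² = (-1/30 + 49)² = (1469/30)² = 2157961/900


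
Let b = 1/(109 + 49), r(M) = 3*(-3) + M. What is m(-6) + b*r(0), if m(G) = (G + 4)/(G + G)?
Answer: 26/237 ≈ 0.10970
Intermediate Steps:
r(M) = -9 + M
b = 1/158 ≈ 0.0063291
m(G) = (4 + G)/(2*G) (m(G) = (4 + G)/((2*G)) = (4 + G)*(1/(2*G)) = (4 + G)/(2*G))
m(-6) + b*r(0) = (½)*(4 - 6)/(-6) + (-9 + 0)/158 = (½)*(-⅙)*(-2) + (1/158)*(-9) = ⅙ - 9/158 = 26/237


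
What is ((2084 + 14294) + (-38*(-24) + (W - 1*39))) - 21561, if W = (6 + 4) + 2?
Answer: -4298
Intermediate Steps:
W = 12 (W = 10 + 2 = 12)
((2084 + 14294) + (-38*(-24) + (W - 1*39))) - 21561 = ((2084 + 14294) + (-38*(-24) + (12 - 1*39))) - 21561 = (16378 + (912 + (12 - 39))) - 21561 = (16378 + (912 - 27)) - 21561 = (16378 + 885) - 21561 = 17263 - 21561 = -4298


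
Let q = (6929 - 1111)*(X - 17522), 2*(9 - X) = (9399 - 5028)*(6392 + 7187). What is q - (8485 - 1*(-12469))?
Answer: -172762141969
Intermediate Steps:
X = -59353791/2 (X = 9 - (9399 - 5028)*(6392 + 7187)/2 = 9 - 4371*13579/2 = 9 - 1/2*59353809 = 9 - 59353809/2 = -59353791/2 ≈ -2.9677e+7)
q = -172762121015 (q = (6929 - 1111)*(-59353791/2 - 17522) = 5818*(-59388835/2) = -172762121015)
q - (8485 - 1*(-12469)) = -172762121015 - (8485 - 1*(-12469)) = -172762121015 - (8485 + 12469) = -172762121015 - 1*20954 = -172762121015 - 20954 = -172762141969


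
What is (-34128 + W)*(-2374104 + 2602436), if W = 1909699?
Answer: 428252877572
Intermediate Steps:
(-34128 + W)*(-2374104 + 2602436) = (-34128 + 1909699)*(-2374104 + 2602436) = 1875571*228332 = 428252877572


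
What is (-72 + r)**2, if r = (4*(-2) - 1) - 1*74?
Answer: 24025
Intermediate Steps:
r = -83 (r = (-8 - 1) - 74 = -9 - 74 = -83)
(-72 + r)**2 = (-72 - 83)**2 = (-155)**2 = 24025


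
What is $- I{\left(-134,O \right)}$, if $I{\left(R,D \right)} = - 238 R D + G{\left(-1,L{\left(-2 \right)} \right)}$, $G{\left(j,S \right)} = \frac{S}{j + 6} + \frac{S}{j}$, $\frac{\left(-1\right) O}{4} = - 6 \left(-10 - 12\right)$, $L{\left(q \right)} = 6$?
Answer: $\frac{84194904}{5} \approx 1.6839 \cdot 10^{7}$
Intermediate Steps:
$O = -528$ ($O = - 4 \left(- 6 \left(-10 - 12\right)\right) = - 4 \left(\left(-6\right) \left(-22\right)\right) = \left(-4\right) 132 = -528$)
$G{\left(j,S \right)} = \frac{S}{j} + \frac{S}{6 + j}$ ($G{\left(j,S \right)} = \frac{S}{6 + j} + \frac{S}{j} = \frac{S}{j} + \frac{S}{6 + j}$)
$I{\left(R,D \right)} = - \frac{24}{5} - 238 D R$ ($I{\left(R,D \right)} = - 238 R D + 2 \cdot 6 \frac{1}{-1} \frac{1}{6 - 1} \left(3 - 1\right) = - 238 D R + 2 \cdot 6 \left(-1\right) \frac{1}{5} \cdot 2 = - 238 D R - \frac{24}{5} = - \frac{24}{5} - 238 D R$)
$- I{\left(-134,O \right)} = - (- \frac{24}{5} - \left(-125664\right) \left(-134\right)) = - (- \frac{24}{5} - 16838976) = \left(-1\right) \left(- \frac{84194904}{5}\right) = \frac{84194904}{5}$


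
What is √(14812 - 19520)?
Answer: 2*I*√1177 ≈ 68.615*I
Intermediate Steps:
√(14812 - 19520) = √(-4708) = 2*I*√1177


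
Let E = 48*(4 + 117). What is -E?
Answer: -5808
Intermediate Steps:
E = 5808 (E = 48*121 = 5808)
-E = -1*5808 = -5808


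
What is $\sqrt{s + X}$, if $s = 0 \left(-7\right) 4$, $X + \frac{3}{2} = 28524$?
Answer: $\frac{\sqrt{114090}}{2} \approx 168.89$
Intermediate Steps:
$X = \frac{57045}{2}$ ($X = - \frac{3}{2} + 28524 = \frac{57045}{2} \approx 28523.0$)
$s = 0$ ($s = 0 \cdot 4 = 0$)
$\sqrt{s + X} = \sqrt{0 + \frac{57045}{2}} = \sqrt{\frac{57045}{2}} = \frac{\sqrt{114090}}{2}$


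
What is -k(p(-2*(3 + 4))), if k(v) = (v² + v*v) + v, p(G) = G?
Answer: -378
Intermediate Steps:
k(v) = v + 2*v² (k(v) = (v² + v²) + v = 2*v² + v = v + 2*v²)
-k(p(-2*(3 + 4))) = -(-2*(3 + 4))*(1 + 2*(-2*(3 + 4))) = -(-2*7)*(1 + 2*(-2*7)) = -(-14)*(1 + 2*(-14)) = -(-14)*(1 - 28) = -(-14)*(-27) = -1*378 = -378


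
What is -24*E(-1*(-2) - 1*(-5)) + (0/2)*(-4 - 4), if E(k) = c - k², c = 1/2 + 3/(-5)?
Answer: 5892/5 ≈ 1178.4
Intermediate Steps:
c = -⅒ (c = 1*(½) + 3*(-⅕) = ½ - ⅗ = -⅒ ≈ -0.10000)
E(k) = -⅒ - k²
-24*E(-1*(-2) - 1*(-5)) + (0/2)*(-4 - 4) = -24*(-⅒ - (-1*(-2) - 1*(-5))²) + (0/2)*(-4 - 4) = -24*(-⅒ - (2 + 5)²) + (0*(½))*(-8) = -24*(-⅒ - 1*7²) + 0*(-8) = -24*(-⅒ - 1*49) + 0 = -24*(-⅒ - 49) + 0 = -24*(-491/10) + 0 = 5892/5 + 0 = 5892/5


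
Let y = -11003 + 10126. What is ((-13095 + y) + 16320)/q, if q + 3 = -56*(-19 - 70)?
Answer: 2348/4981 ≈ 0.47139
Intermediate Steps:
q = 4981 (q = -3 - 56*(-19 - 70) = -3 - 56*(-89) = -3 + 4984 = 4981)
y = -877
((-13095 + y) + 16320)/q = ((-13095 - 877) + 16320)/4981 = (-13972 + 16320)*(1/4981) = 2348*(1/4981) = 2348/4981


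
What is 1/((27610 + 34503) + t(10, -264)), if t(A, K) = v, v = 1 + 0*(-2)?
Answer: 1/62114 ≈ 1.6099e-5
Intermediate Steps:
v = 1 (v = 1 + 0 = 1)
t(A, K) = 1
1/((27610 + 34503) + t(10, -264)) = 1/((27610 + 34503) + 1) = 1/(62113 + 1) = 1/62114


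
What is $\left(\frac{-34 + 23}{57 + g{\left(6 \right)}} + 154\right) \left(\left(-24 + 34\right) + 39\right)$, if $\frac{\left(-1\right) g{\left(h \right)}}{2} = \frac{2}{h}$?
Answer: $\frac{1273657}{169} \approx 7536.4$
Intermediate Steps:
$g{\left(h \right)} = - \frac{4}{h}$ ($g{\left(h \right)} = - 2 \frac{2}{h} = - \frac{4}{h}$)
$\left(\frac{-34 + 23}{57 + g{\left(6 \right)}} + 154\right) \left(\left(-24 + 34\right) + 39\right) = \left(\frac{-34 + 23}{57 - \frac{4}{6}} + 154\right) \left(\left(-24 + 34\right) + 39\right) = \left(- \frac{11}{57 - \frac{2}{3}} + 154\right) \left(10 + 39\right) = \left(- \frac{11}{57 - \frac{2}{3}} + 154\right) 49 = \left(- \frac{11}{\frac{169}{3}} + 154\right) 49 = \left(\left(-11\right) \frac{3}{169} + 154\right) 49 = \left(- \frac{33}{169} + 154\right) 49 = \frac{25993}{169} \cdot 49 = \frac{1273657}{169}$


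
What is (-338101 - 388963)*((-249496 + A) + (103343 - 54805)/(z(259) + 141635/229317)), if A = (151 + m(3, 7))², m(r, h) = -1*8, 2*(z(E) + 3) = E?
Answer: 9692698708896173880/58300471 ≈ 1.6625e+11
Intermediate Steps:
z(E) = -3 + E/2
m(r, h) = -8
A = 20449 (A = (151 - 8)² = 143² = 20449)
(-338101 - 388963)*((-249496 + A) + (103343 - 54805)/(z(259) + 141635/229317)) = (-338101 - 388963)*((-249496 + 20449) + (103343 - 54805)/((-3 + (½)*259) + 141635/229317)) = -727064*(-229047 + 48538/((-3 + 259/2) + 141635*(1/229317))) = -727064*(-229047 + 48538/(253/2 + 141635/229317)) = -727064*(-229047 + 48538/(58300471/458634)) = -727064*(-229047 + 48538*(458634/58300471)) = -727064*(-229047 + 22261177092/58300471) = -727064*(-13331286804045/58300471) = 9692698708896173880/58300471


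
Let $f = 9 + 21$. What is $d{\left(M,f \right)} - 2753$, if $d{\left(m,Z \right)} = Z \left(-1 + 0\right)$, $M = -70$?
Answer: $-2783$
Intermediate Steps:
$f = 30$
$d{\left(m,Z \right)} = - Z$ ($d{\left(m,Z \right)} = Z \left(-1\right) = - Z$)
$d{\left(M,f \right)} - 2753 = \left(-1\right) 30 - 2753 = -30 - 2753 = -2783$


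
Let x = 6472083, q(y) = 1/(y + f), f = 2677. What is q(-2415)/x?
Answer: 1/1695685746 ≈ 5.8973e-10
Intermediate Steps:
q(y) = 1/(2677 + y) (q(y) = 1/(y + 2677) = 1/(2677 + y))
q(-2415)/x = 1/((2677 - 2415)*6472083) = (1/6472083)/262 = (1/262)*(1/6472083) = 1/1695685746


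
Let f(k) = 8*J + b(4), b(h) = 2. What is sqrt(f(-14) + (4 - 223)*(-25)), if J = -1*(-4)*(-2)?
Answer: sqrt(5413) ≈ 73.573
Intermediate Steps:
J = -8 (J = 4*(-2) = -8)
f(k) = -62 (f(k) = 8*(-8) + 2 = -64 + 2 = -62)
sqrt(f(-14) + (4 - 223)*(-25)) = sqrt(-62 + (4 - 223)*(-25)) = sqrt(-62 - 219*(-25)) = sqrt(-62 + 5475) = sqrt(5413)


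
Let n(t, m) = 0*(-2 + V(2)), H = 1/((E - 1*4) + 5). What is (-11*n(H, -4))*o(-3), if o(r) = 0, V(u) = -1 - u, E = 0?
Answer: 0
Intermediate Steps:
H = 1 (H = 1/((0 - 1*4) + 5) = 1/((0 - 4) + 5) = 1/(-4 + 5) = 1/1 = 1)
n(t, m) = 0 (n(t, m) = 0*(-2 + (-1 - 1*2)) = 0*(-2 + (-1 - 2)) = 0*(-2 - 3) = 0*(-5) = 0)
(-11*n(H, -4))*o(-3) = -11*0*0 = 0*0 = 0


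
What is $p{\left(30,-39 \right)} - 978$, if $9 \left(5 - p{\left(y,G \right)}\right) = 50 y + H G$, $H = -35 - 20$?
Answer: $-1378$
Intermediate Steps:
$H = -55$ ($H = -35 - 20 = -55$)
$p{\left(y,G \right)} = 5 - \frac{50 y}{9} + \frac{55 G}{9}$ ($p{\left(y,G \right)} = 5 - \frac{50 y - 55 G}{9} = 5 - \frac{- 55 G + 50 y}{9} = 5 + \left(- \frac{50 y}{9} + \frac{55 G}{9}\right) = 5 - \frac{50 y}{9} + \frac{55 G}{9}$)
$p{\left(30,-39 \right)} - 978 = \left(5 - \frac{500}{3} + \frac{55}{9} \left(-39\right)\right) - 978 = \left(5 - \frac{500}{3} - \frac{715}{3}\right) - 978 = -400 - 978 = -1378$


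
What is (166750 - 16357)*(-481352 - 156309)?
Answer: -95899750773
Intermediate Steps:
(166750 - 16357)*(-481352 - 156309) = 150393*(-637661) = -95899750773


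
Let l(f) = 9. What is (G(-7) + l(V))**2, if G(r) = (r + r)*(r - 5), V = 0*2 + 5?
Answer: 31329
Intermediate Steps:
V = 5 (V = 0 + 5 = 5)
G(r) = 2*r*(-5 + r) (G(r) = (2*r)*(-5 + r) = 2*r*(-5 + r))
(G(-7) + l(V))**2 = (2*(-7)*(-5 - 7) + 9)**2 = (2*(-7)*(-12) + 9)**2 = (168 + 9)**2 = 177**2 = 31329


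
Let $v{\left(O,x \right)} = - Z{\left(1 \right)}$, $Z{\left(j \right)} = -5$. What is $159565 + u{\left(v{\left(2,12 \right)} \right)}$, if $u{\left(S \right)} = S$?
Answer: $159570$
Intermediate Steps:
$v{\left(O,x \right)} = 5$ ($v{\left(O,x \right)} = \left(-1\right) \left(-5\right) = 5$)
$159565 + u{\left(v{\left(2,12 \right)} \right)} = 159565 + 5 = 159570$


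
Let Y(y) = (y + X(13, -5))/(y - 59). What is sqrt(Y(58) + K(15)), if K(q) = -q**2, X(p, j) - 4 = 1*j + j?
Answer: I*sqrt(277) ≈ 16.643*I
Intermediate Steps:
X(p, j) = 4 + 2*j (X(p, j) = 4 + (1*j + j) = 4 + (j + j) = 4 + 2*j)
Y(y) = (-6 + y)/(-59 + y) (Y(y) = (y + (4 + 2*(-5)))/(y - 59) = (y + (4 - 10))/(-59 + y) = (y - 6)/(-59 + y) = (-6 + y)/(-59 + y))
sqrt(Y(58) + K(15)) = sqrt((-6 + 58)/(-59 + 58) - 1*15**2) = sqrt(52/(-1) - 1*225) = sqrt(-1*52 - 225) = sqrt(-52 - 225) = sqrt(-277) = I*sqrt(277)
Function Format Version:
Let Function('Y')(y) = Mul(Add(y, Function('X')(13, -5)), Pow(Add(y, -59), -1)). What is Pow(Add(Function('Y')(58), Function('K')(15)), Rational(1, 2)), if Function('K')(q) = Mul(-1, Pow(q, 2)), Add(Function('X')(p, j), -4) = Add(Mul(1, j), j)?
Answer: Mul(I, Pow(277, Rational(1, 2))) ≈ Mul(16.643, I)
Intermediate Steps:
Function('X')(p, j) = Add(4, Mul(2, j)) (Function('X')(p, j) = Add(4, Add(Mul(1, j), j)) = Add(4, Add(j, j)) = Add(4, Mul(2, j)))
Function('Y')(y) = Mul(Pow(Add(-59, y), -1), Add(-6, y)) (Function('Y')(y) = Mul(Add(y, Add(4, Mul(2, -5))), Pow(Add(y, -59), -1)) = Mul(Add(y, Add(4, -10)), Pow(Add(-59, y), -1)) = Mul(Add(y, -6), Pow(Add(-59, y), -1)) = Mul(Add(-6, y), Pow(Add(-59, y), -1)) = Mul(Pow(Add(-59, y), -1), Add(-6, y)))
Pow(Add(Function('Y')(58), Function('K')(15)), Rational(1, 2)) = Pow(Add(Mul(Pow(Add(-59, 58), -1), Add(-6, 58)), Mul(-1, Pow(15, 2))), Rational(1, 2)) = Pow(Add(Mul(Pow(-1, -1), 52), Mul(-1, 225)), Rational(1, 2)) = Pow(Add(Mul(-1, 52), -225), Rational(1, 2)) = Pow(Add(-52, -225), Rational(1, 2)) = Pow(-277, Rational(1, 2)) = Mul(I, Pow(277, Rational(1, 2)))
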